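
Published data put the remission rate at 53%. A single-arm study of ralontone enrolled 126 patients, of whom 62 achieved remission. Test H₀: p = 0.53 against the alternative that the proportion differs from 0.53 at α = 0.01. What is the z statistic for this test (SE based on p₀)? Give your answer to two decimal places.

p̂ = 62/126 ≈ 0.4921.
SE = √(p₀(1−p₀)/n) = √(0.2491/126) = 0.0445.
z = (0.4921 − 0.53)/0.0445 = -0.0379/0.0445 = -0.85.
Two-sided p-value ≈ 2·Φ(−0.853) = 0.3935. With α = 0.01, fail to reject H₀.

z = -0.85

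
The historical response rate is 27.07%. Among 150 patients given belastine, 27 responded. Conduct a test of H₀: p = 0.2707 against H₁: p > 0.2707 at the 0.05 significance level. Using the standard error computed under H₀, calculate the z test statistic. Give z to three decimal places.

p̂ = 27/150 = 0.18000.
Under H₀, SE = √(0.2707·0.7293/150) = √(0.00131614) = 0.03628.
z = (0.18000 − 0.2707)/0.03628 = -0.09070/0.03628 = -2.500.
p-value = P(Z > -2.500) ≈ 0.9938. With α = 0.05, fail to reject H₀.

z = -2.500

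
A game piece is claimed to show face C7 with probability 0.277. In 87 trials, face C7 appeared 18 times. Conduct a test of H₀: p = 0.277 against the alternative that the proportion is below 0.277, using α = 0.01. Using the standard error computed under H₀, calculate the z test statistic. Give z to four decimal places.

z = -1.4611

p̂ = 18/87 ≈ 0.206897.
SE = √(p₀(1−p₀)/n) = √(0.20027/87) = 0.047979.
z = (0.206897 − 0.277)/0.047979 = -0.070103/0.047979 = -1.4611.
p-value = P(Z < -1.461) ≈ 0.0720, so at α = 0.01 we fail to reject H₀.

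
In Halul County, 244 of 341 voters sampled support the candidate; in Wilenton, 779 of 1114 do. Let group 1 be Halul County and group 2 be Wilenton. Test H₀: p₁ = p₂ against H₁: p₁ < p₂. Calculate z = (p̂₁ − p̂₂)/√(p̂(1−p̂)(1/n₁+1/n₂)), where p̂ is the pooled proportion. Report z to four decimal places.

p̂₁ = 244/341 = 0.715543, p̂₂ = 779/1114 = 0.699282.
Pooled p̂ = (244+779)/(341+1114) = 1023/1455 = 0.703093.
SE = √(0.208753 × 0.00383022) = 0.028277.
z = (0.715543 − 0.699282)/0.028277 = 0.016261/0.028277 = 0.5751.

z = 0.5751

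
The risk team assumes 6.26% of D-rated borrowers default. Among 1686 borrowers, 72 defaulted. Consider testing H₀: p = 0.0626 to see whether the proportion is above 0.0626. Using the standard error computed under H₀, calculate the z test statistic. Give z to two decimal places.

p̂ = 72/1686 ≈ 0.0427.
Standard error under H₀: √(0.0626×0.9374/1686) = 0.0059.
z = (0.0427 − 0.0626)/0.0059 = -0.0199/0.0059 = -3.37.

z = -3.37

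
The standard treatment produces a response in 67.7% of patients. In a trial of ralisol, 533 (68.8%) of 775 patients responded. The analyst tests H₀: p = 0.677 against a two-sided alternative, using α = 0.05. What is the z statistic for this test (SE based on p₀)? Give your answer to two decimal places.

p̂ = 533/775 ≈ 0.6877.
Standard error under H₀: √(0.677×0.323/775) = 0.0168.
z = (0.6877 − 0.677)/0.0168 = 0.0107/0.0168 = 0.64.
Two-sided p-value ≈ 2·Φ(−0.639) = 0.5225; since p > α = 0.05, fail to reject H₀.

z = 0.64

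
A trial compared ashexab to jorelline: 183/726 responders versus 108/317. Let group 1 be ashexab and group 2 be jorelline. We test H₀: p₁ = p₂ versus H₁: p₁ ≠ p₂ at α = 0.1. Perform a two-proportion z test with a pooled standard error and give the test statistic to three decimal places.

p̂₁ = 183/726 = 0.25207, p̂₂ = 108/317 = 0.34069.
Pooled p̂ = (183+108)/(726+317) = 291/1043 = 0.27900.
SE = √(p̂(1−p̂)(1/n₁+1/n₂)) = √(0.27900·0.72100·0.00453198) = √(0.000911655) = 0.03019.
z = (0.25207 − 0.34069)/0.03019 = -0.08862/0.03019 = -2.935.
p-value = 2·P(Z > 2.935) ≈ 0.0033; since p < α = 0.1, reject H₀.

z = -2.935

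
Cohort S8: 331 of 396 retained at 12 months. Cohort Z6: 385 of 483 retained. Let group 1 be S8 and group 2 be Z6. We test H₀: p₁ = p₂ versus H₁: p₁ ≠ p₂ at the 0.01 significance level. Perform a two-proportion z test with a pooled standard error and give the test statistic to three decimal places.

p̂₁ = 331/396 ≈ 0.83586, p̂₂ = 385/483 ≈ 0.79710.
Pooled p̂ = (331+385)/(396+483) = 716/879 = 0.81456.
SE = √(p̂(1−p̂)(1/n₁+1/n₂)) = √(0.81456·0.18544·0.00459565) = √(0.000694176) = 0.02635.
z = (0.83586 − 0.79710)/0.02635 = 0.03876/0.02635 = 1.471.
p-value = 2·P(Z > 1.471) ≈ 0.1413, so at α = 0.01 we fail to reject H₀.

z = 1.471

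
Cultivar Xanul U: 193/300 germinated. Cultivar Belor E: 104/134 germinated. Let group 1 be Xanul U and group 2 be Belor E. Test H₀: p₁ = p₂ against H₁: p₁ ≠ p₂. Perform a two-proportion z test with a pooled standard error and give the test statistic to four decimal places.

z = -2.7496

p̂₁ = 193/300 ≈ 0.643333, p̂₂ = 104/134 ≈ 0.776119.
Pooled p̂ = (193+104)/(300+134) = 297/434 = 0.684332.
SE = √(0.216022 × 0.010796) = 0.048293.
z = (0.643333 − 0.776119)/0.048293 = -0.132786/0.048293 = -2.7496.
p-value = 2·P(Z > 2.750) ≈ 0.0060.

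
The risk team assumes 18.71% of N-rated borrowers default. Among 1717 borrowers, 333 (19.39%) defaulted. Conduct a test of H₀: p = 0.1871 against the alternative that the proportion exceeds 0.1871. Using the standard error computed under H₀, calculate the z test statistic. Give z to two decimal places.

p̂ = 333/1717 ≈ 0.19394.
SE = √(p₀(1−p₀)/n) = √(0.15209/1717) = 0.00941.
z = (0.19394 − 0.1871)/0.00941 = 0.00684/0.00941 = 0.73.

z = 0.73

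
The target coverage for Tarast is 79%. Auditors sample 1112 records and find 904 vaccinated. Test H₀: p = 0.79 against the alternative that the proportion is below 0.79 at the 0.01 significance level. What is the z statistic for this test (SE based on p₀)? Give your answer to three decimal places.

p̂ = 904/1112 ≈ 0.812950.
Under H₀, SE = √(0.79·0.21/1112) = √(0.000149191) = 0.012214.
z = (0.812950 − 0.79)/0.012214 = 0.022950/0.012214 = 1.879.
p-value = P(Z < 1.879) ≈ 0.9699, so at α = 0.01 we fail to reject H₀.

z = 1.879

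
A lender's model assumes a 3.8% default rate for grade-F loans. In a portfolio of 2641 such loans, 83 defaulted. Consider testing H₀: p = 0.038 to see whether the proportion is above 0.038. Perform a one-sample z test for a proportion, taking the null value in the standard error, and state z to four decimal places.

p̂ = 83/2641 = 0.0314275.
Standard error under H₀: √(0.038×0.962/2641) = 0.0037204.
z = (0.0314275 − 0.038)/0.0037204 = -0.0065725/0.0037204 = -1.7666.

z = -1.7666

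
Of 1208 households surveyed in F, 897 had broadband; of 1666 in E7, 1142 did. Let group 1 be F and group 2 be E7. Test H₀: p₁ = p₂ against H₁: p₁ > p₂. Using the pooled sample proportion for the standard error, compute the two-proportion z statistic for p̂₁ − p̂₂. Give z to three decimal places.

p̂₁ = 897/1208 ≈ 0.742550, p̂₂ = 1142/1666 ≈ 0.685474.
Pooled p̂ = (897+1142)/(1208+1666) = 2039/2874 = 0.709464.
SE = √(0.206125 × 0.00142805) = 0.017157.
z = (0.742550 − 0.685474)/0.017157 = 0.057076/0.017157 = 3.327.
p-value = P(Z > 3.327) ≈ 0.0004.

z = 3.327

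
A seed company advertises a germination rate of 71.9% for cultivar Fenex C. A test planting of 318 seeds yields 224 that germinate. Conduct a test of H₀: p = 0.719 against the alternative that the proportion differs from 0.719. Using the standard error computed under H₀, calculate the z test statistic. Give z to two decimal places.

z = -0.58

p̂ = 224/318 ≈ 0.7044.
Standard error under H₀: √(0.719×0.281/318) = 0.0252.
z = (0.7044 − 0.719)/0.0252 = -0.0146/0.0252 = -0.58.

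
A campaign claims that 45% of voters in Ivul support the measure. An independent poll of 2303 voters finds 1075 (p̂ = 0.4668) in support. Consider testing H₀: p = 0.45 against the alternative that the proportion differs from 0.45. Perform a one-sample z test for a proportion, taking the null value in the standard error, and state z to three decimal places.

z = 1.619

p̂ = 1075/2303 = 0.466782.
SE = √(p₀(1−p₀)/n) = √(0.2475/2303) = 0.010367.
z = (0.466782 − 0.45)/0.010367 = 0.016782/0.010367 = 1.619.
p-value = 2·P(Z > 1.619) ≈ 0.1055.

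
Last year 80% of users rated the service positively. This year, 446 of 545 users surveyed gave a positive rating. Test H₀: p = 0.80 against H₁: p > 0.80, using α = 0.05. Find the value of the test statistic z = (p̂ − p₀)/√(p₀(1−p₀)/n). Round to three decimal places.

p̂ = 446/545 = 0.81835.
Standard error under H₀: √(0.8×0.2/545) = 0.01713.
z = (0.81835 − 0.8)/0.01713 = 0.01835/0.01713 = 1.071.
p-value = P(Z > 1.071) ≈ 0.1421; since p > α = 0.05, fail to reject H₀.

z = 1.071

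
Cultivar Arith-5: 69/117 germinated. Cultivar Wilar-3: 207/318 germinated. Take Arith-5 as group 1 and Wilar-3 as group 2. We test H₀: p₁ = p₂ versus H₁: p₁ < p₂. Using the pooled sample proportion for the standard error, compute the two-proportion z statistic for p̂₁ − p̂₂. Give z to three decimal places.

z = -1.175

p̂₁ = 69/117 ≈ 0.58974, p̂₂ = 207/318 ≈ 0.65094.
Pooled p̂ = (69+207)/(117+318) = 276/435 = 0.63448.
SE = √(0.231914 × 0.0116917) = 0.05207.
z = (0.58974 − 0.65094)/0.05207 = -0.06120/0.05207 = -1.175.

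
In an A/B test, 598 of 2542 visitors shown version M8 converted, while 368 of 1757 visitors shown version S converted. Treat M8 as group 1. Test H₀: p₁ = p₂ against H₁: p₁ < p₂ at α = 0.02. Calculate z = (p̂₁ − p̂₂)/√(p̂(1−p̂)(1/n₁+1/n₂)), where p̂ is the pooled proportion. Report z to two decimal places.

p̂₁ = 598/2542 ≈ 0.23525, p̂₂ = 368/1757 ≈ 0.20945.
Pooled p̂ = (598+368)/(2542+1757) = 966/4299 = 0.22470.
SE = √(p̂(1−p̂)(1/n₁+1/n₂)) = √(0.22470·0.77530·0.000962543) = √(0.000167686) = 0.01295.
z = (0.23525 − 0.20945)/0.01295 = 0.02580/0.01295 = 1.99.
p-value = P(Z < 1.992) ≈ 0.9768; since p > α = 0.02, fail to reject H₀.

z = 1.99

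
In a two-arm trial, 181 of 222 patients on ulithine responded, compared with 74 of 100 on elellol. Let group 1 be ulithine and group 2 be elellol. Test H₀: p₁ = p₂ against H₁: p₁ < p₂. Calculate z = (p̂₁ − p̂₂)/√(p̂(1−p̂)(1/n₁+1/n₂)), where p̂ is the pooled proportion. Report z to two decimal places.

p̂₁ = 181/222 = 0.8153, p̂₂ = 74/100 = 0.7400.
Pooled p̂ = (181+74)/(222+100) = 255/322 = 0.7919.
SE = √(p̂(1−p̂)(1/n₁+1/n₂)) = √(0.7919·0.2081·0.0145045) = √(0.00239005) = 0.0489.
z = (0.8153 − 0.7400)/0.0489 = 0.0753/0.0489 = 1.54.
p-value = P(Z < 1.541) ≈ 0.9383.

z = 1.54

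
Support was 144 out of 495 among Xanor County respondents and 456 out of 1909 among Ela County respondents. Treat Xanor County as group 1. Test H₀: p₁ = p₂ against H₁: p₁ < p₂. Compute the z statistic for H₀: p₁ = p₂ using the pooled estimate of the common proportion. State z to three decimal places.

p̂₁ = 144/495 ≈ 0.29091, p̂₂ = 456/1909 ≈ 0.23887.
Pooled p̂ = (144+456)/(495+1909) = 600/2404 = 0.24958.
SE = √(p̂(1−p̂)(1/n₁+1/n₂)) = √(0.24958·0.75042·0.00254404) = √(0.000476477) = 0.02183.
z = (0.29091 − 0.23887)/0.02183 = 0.05204/0.02183 = 2.384.

z = 2.384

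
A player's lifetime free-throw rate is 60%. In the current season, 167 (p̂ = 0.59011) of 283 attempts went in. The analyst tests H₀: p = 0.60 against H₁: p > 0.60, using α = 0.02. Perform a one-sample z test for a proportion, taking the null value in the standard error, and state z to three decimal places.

z = -0.340

p̂ = 167/283 ≈ 0.59011.
Under H₀, SE = √(0.6·0.4/283) = √(0.000848057) = 0.02912.
z = (0.59011 − 0.6)/0.02912 = -0.00989/0.02912 = -0.340.
p-value = P(Z > -0.340) ≈ 0.6330; since p > α = 0.02, fail to reject H₀.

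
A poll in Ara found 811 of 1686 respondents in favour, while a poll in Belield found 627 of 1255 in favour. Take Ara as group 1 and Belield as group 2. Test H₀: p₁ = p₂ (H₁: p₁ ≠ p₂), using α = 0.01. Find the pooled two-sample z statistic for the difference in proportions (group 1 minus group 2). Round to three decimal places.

p̂₁ = 811/1686 ≈ 0.48102, p̂₂ = 627/1255 ≈ 0.49960.
Pooled p̂ = (811+627)/(1686+1255) = 1438/2941 = 0.48895.
SE = √(0.249878 × 0.00138993) = 0.01864.
z = (0.48102 − 0.49960)/0.01864 = -0.01858/0.01864 = -0.997.
Two-sided p-value ≈ 2·Φ(−0.997) = 0.3187. With α = 0.01, fail to reject H₀.

z = -0.997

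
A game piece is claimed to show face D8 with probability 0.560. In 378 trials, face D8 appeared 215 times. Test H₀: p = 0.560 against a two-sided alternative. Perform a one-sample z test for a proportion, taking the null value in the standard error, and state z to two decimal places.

z = 0.34

p̂ = 215/378 = 0.56878.
Standard error under H₀: √(0.56×0.44/378) = 0.02553.
z = (0.56878 − 0.56)/0.02553 = 0.00878/0.02553 = 0.34.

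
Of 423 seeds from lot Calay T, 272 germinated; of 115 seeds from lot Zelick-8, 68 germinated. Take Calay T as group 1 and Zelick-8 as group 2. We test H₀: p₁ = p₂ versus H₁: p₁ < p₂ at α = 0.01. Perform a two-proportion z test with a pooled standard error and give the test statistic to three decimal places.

z = 1.020

p̂₁ = 272/423 = 0.64303, p̂₂ = 68/115 = 0.59130.
Pooled p̂ = (272+68)/(423+115) = 340/538 = 0.63197.
SE = √(p̂(1−p̂)(1/n₁+1/n₂)) = √(0.63197·0.36803·0.0110597) = √(0.00257231) = 0.05072.
z = (0.64303 − 0.59130)/0.05072 = 0.05173/0.05072 = 1.020.
p-value = P(Z < 1.020) ≈ 0.8461. With α = 0.01, fail to reject H₀.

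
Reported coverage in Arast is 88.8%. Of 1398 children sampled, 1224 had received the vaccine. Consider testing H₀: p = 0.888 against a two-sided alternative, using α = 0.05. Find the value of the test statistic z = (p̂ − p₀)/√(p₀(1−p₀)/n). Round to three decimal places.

z = -1.478

p̂ = 1224/1398 = 0.87554.
Under H₀, SE = √(0.888·0.112/1398) = √(7.11416e-05) = 0.00843.
z = (0.87554 − 0.888)/0.00843 = -0.01246/0.00843 = -1.478.
p-value = 2·P(Z > 1.478) ≈ 0.1395, so at α = 0.05 we fail to reject H₀.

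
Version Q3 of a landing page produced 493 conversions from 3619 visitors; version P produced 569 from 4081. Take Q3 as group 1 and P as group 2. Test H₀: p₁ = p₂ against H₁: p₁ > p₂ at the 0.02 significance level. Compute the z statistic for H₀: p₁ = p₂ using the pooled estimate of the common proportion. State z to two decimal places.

p̂₁ = 493/3619 = 0.1362, p̂₂ = 569/4081 = 0.1394.
Pooled p̂ = (493+569)/(3619+4081) = 1062/7700 = 0.1379.
SE = √(p̂(1−p̂)(1/n₁+1/n₂)) = √(0.1379·0.8621·0.000521357) = √(6.19892e-05) = 0.0079.
z = (0.1362 − 0.1394)/0.0079 = -0.0032/0.0079 = -0.41.
p-value = P(Z > -0.407) ≈ 0.6578; since p > α = 0.02, fail to reject H₀.

z = -0.41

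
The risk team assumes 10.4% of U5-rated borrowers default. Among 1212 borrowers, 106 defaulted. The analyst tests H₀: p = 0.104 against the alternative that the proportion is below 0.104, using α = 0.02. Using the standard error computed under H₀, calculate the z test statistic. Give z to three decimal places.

p̂ = 106/1212 ≈ 0.08746.
Standard error under H₀: √(0.104×0.896/1212) = 0.00877.
z = (0.08746 − 0.104)/0.00877 = -0.01654/0.00877 = -1.886.
p-value = P(Z < -1.886) ≈ 0.0296, so at α = 0.02 we fail to reject H₀.

z = -1.886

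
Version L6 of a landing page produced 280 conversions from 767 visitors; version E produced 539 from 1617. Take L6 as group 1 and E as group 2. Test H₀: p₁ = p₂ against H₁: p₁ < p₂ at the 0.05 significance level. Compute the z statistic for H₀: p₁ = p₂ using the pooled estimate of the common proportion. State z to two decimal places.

p̂₁ = 280/767 = 0.36506, p̂₂ = 539/1617 = 0.33333.
Pooled p̂ = (280+539)/(767+1617) = 819/2384 = 0.34354.
SE = √(0.22552 × 0.00192221) = 0.02082.
z = (0.36506 − 0.33333)/0.02082 = 0.03173/0.02082 = 1.52.
p-value = P(Z < 1.524) ≈ 0.9362. With α = 0.05, fail to reject H₀.

z = 1.52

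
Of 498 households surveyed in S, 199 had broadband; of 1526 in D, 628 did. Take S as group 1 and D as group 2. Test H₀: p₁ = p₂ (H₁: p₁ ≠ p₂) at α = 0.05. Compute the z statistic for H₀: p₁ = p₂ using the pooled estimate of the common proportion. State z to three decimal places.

z = -0.470

p̂₁ = 199/498 ≈ 0.39960, p̂₂ = 628/1526 ≈ 0.41153.
Pooled p̂ = (199+628)/(498+1526) = 827/2024 = 0.40860.
SE = √(p̂(1−p̂)(1/n₁+1/n₂)) = √(0.40860·0.59140·0.00266334) = √(0.000643584) = 0.02537.
z = (0.39960 − 0.41153)/0.02537 = -0.01193/0.02537 = -0.470.
Two-sided p-value ≈ 2·Φ(−0.470) = 0.6380, so at α = 0.05 we fail to reject H₀.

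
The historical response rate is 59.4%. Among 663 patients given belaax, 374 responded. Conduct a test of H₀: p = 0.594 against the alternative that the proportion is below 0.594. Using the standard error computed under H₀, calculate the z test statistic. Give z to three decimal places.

p̂ = 374/663 = 0.56410.
SE = √(p₀(1−p₀)/n) = √(0.24116/663) = 0.01907.
z = (0.56410 − 0.594)/0.01907 = -0.02990/0.01907 = -1.568.

z = -1.568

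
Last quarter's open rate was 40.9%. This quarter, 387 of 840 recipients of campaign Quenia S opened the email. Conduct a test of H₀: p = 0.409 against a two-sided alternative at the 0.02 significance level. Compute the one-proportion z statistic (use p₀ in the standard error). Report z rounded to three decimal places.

p̂ = 387/840 = 0.46071.
Under H₀, SE = √(0.409·0.591/840) = √(0.000287761) = 0.01696.
z = (0.46071 − 0.409)/0.01696 = 0.05171/0.01696 = 3.049.
p-value = 2·P(Z > 3.049) ≈ 0.0023. With α = 0.02, reject H₀.

z = 3.049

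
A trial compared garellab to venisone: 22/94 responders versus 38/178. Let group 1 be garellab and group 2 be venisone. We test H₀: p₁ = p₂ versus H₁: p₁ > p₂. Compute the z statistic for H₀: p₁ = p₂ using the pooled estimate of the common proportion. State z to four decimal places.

p̂₁ = 22/94 ≈ 0.234043, p̂₂ = 38/178 ≈ 0.213483.
Pooled p̂ = (22+38)/(94+178) = 60/272 = 0.220588.
SE = √(p̂(1−p̂)(1/n₁+1/n₂)) = √(0.220588·0.779412·0.0162563) = √(0.00279493) = 0.052867.
z = (0.234043 − 0.213483)/0.052867 = 0.020560/0.052867 = 0.3889.

z = 0.3889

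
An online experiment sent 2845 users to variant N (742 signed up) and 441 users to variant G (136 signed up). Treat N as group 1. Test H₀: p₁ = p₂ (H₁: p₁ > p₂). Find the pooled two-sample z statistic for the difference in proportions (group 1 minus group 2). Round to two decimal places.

z = -2.10

p̂₁ = 742/2845 ≈ 0.26081, p̂₂ = 136/441 ≈ 0.30839.
Pooled p̂ = (742+136)/(2845+441) = 878/3286 = 0.26719.
SE = √(p̂(1−p̂)(1/n₁+1/n₂)) = √(0.26719·0.73281·0.00261907) = √(0.000512817) = 0.02265.
z = (0.26081 − 0.30839)/0.02265 = -0.04758/0.02265 = -2.10.
p-value = P(Z > -2.101) ≈ 0.9822.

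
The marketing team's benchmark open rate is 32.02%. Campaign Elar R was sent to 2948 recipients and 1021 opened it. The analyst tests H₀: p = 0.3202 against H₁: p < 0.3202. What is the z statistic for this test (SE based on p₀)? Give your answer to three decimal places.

z = 3.042

p̂ = 1021/2948 = 0.346336.
Under H₀, SE = √(0.3202·0.6798/2948) = √(7.38372e-05) = 0.008593.
z = (0.346336 − 0.3202)/0.008593 = 0.026136/0.008593 = 3.042.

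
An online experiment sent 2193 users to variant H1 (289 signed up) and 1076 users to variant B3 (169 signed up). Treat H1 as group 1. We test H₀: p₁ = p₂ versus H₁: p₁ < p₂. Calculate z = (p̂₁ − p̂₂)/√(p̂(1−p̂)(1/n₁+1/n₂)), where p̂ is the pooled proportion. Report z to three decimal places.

z = -1.957

p̂₁ = 289/2193 ≈ 0.13178, p̂₂ = 169/1076 ≈ 0.15706.
Pooled p̂ = (289+169)/(2193+1076) = 458/3269 = 0.14010.
SE = √(p̂(1−p̂)(1/n₁+1/n₂)) = √(0.14010·0.85990·0.00138536) = √(0.000166902) = 0.01292.
z = (0.13178 − 0.15706)/0.01292 = -0.02528/0.01292 = -1.957.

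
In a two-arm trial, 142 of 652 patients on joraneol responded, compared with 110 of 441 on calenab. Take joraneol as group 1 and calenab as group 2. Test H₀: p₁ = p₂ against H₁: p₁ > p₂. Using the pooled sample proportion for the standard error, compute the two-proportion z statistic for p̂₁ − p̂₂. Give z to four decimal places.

z = -1.2185

p̂₁ = 142/652 ≈ 0.217791, p̂₂ = 110/441 ≈ 0.249433.
Pooled p̂ = (142+110)/(652+441) = 252/1093 = 0.230558.
SE = √(p̂(1−p̂)(1/n₁+1/n₂)) = √(0.230558·0.769442·0.00380132) = √(0.000674357) = 0.025968.
z = (0.217791 − 0.249433)/0.025968 = -0.031642/0.025968 = -1.2185.
p-value = P(Z > -1.218) ≈ 0.8885.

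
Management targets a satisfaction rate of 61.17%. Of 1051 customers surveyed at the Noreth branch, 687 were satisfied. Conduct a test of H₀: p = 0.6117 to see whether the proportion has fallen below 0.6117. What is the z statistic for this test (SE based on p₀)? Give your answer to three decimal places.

p̂ = 687/1051 = 0.653663.
Under H₀, SE = √(0.6117·0.3883/1051) = √(0.000225997) = 0.015033.
z = (0.653663 − 0.6117)/0.015033 = 0.041963/0.015033 = 2.791.
p-value = P(Z < 2.791) ≈ 0.9974.

z = 2.791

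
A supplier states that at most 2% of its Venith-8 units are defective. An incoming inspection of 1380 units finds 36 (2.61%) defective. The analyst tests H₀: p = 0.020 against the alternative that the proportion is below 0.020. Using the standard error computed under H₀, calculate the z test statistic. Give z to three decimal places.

p̂ = 36/1380 = 0.02609.
Under H₀, SE = √(0.02·0.98/1380) = √(1.42029e-05) = 0.00377.
z = (0.02609 − 0.02)/0.00377 = 0.00609/0.00377 = 1.615.

z = 1.615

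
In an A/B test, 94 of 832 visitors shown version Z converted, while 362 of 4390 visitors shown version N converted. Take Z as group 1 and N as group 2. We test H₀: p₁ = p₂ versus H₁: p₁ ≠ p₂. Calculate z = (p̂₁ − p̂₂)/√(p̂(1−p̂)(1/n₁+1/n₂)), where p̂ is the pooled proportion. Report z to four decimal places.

z = 2.8592

p̂₁ = 94/832 = 0.1129808, p̂₂ = 362/4390 = 0.0824601.
Pooled p̂ = (94+362)/(832+4390) = 456/5222 = 0.0873229.
SE = √(0.0796976 × 0.00142971) = 0.0106745.
z = (0.1129808 − 0.0824601)/0.0106745 = 0.0305207/0.0106745 = 2.8592.
Two-sided p-value ≈ 2·Φ(−2.859) = 0.0042.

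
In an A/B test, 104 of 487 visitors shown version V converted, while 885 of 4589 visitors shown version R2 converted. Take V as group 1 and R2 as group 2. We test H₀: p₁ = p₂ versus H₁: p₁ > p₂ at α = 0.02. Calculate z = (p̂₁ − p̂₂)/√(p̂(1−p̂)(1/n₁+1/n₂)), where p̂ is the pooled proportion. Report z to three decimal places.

p̂₁ = 104/487 ≈ 0.213552, p̂₂ = 885/4589 ≈ 0.192852.
Pooled p̂ = (104+885)/(487+4589) = 989/5076 = 0.194838.
SE = √(0.156876 × 0.0022713) = 0.018876.
z = (0.213552 − 0.192852)/0.018876 = 0.020700/0.018876 = 1.097.
p-value = P(Z > 1.097) ≈ 0.1364, so at α = 0.02 we fail to reject H₀.

z = 1.097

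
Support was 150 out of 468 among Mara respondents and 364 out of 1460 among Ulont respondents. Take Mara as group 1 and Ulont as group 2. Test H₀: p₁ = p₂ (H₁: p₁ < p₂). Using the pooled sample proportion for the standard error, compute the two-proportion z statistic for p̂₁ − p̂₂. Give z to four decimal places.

p̂₁ = 150/468 ≈ 0.320513, p̂₂ = 364/1460 ≈ 0.249315.
Pooled p̂ = (150+364)/(468+1460) = 514/1928 = 0.266598.
SE = √(0.195523 × 0.00282168) = 0.023488.
z = (0.320513 − 0.249315)/0.023488 = 0.071198/0.023488 = 3.0312.

z = 3.0312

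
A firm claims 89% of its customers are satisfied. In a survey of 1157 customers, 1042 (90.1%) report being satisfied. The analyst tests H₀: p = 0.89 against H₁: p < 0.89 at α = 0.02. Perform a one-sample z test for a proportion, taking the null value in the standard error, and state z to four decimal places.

p̂ = 1042/1157 = 0.9006050.
Standard error under H₀: √(0.89×0.11/1157) = 0.0091987.
z = (0.9006050 − 0.89)/0.0091987 = 0.0106050/0.0091987 = 1.1529.
p-value = P(Z < 1.153) ≈ 0.8755, so at α = 0.02 we fail to reject H₀.

z = 1.1529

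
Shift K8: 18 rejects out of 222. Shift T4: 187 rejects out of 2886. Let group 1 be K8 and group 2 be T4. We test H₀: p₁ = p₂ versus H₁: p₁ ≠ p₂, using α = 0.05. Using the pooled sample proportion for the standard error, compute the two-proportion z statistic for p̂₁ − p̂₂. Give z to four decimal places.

p̂₁ = 18/222 = 0.081081, p̂₂ = 187/2886 = 0.064796.
Pooled p̂ = (18+187)/(222+2886) = 205/3108 = 0.065959.
SE = √(p̂(1−p̂)(1/n₁+1/n₂)) = √(0.065959·0.934041·0.004851) = √(0.000298862) = 0.017288.
z = (0.081081 − 0.064796)/0.017288 = 0.016285/0.017288 = 0.9420.
Two-sided p-value ≈ 2·Φ(−0.942) = 0.3462. With α = 0.05, fail to reject H₀.

z = 0.9420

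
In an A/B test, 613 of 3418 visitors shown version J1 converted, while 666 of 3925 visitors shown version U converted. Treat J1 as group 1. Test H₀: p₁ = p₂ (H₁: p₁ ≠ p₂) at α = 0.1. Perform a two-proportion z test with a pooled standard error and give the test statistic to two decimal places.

p̂₁ = 613/3418 = 0.17934, p̂₂ = 666/3925 = 0.16968.
Pooled p̂ = (613+666)/(3418+3925) = 1279/7343 = 0.17418.
SE = √(0.143841 × 0.000547346) = 0.00887.
z = (0.17934 − 0.16968)/0.00887 = 0.00966/0.00887 = 1.09.
p-value = 2·P(Z > 1.089) ≈ 0.2761, so at α = 0.1 we fail to reject H₀.

z = 1.09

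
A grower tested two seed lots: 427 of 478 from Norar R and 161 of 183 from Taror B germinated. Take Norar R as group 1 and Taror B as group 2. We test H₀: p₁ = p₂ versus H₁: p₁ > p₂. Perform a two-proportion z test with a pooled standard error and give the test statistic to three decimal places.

z = 0.496

p̂₁ = 427/478 ≈ 0.893305, p̂₂ = 161/183 ≈ 0.879781.
Pooled p̂ = (427+161)/(478+183) = 588/661 = 0.889561.
SE = √(p̂(1−p̂)(1/n₁+1/n₂)) = √(0.889561·0.110439·0.00755653) = √(0.000742369) = 0.027246.
z = (0.893305 − 0.879781)/0.027246 = 0.013524/0.027246 = 0.496.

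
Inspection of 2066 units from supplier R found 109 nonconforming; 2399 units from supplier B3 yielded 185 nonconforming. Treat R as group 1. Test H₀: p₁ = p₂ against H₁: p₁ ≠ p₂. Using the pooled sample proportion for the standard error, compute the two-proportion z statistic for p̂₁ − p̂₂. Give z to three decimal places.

p̂₁ = 109/2066 = 0.052759, p̂₂ = 185/2399 = 0.077115.
Pooled p̂ = (109+185)/(2066+2399) = 294/4465 = 0.065845.
SE = √(0.0615098 × 0.000900867) = 0.007444.
z = (0.052759 − 0.077115)/0.007444 = -0.024356/0.007444 = -3.272.

z = -3.272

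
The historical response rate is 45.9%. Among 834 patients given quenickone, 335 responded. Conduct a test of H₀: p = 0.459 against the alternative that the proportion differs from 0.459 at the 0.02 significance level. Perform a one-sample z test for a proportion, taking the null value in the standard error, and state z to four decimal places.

z = -3.3220

p̂ = 335/834 ≈ 0.401679.
SE = √(p₀(1−p₀)/n) = √(0.24832/834) = 0.017255.
z = (0.401679 − 0.459)/0.017255 = -0.057321/0.017255 = -3.3220.
p-value = 2·P(Z > 3.322) ≈ 0.0009; since p < α = 0.02, reject H₀.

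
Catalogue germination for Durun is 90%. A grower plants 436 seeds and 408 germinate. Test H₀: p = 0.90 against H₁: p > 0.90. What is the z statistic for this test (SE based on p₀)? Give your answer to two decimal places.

z = 2.49

p̂ = 408/436 = 0.9358.
Under H₀, SE = √(0.9·0.1/436) = √(0.000206422) = 0.0144.
z = (0.9358 − 0.9)/0.0144 = 0.0358/0.0144 = 2.49.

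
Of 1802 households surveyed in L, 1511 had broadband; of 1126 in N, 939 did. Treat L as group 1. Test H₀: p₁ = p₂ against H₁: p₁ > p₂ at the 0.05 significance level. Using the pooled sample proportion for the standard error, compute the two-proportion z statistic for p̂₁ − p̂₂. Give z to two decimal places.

z = 0.33

p̂₁ = 1511/1802 ≈ 0.8385, p̂₂ = 939/1126 ≈ 0.8339.
Pooled p̂ = (1511+939)/(1802+1126) = 2450/2928 = 0.8367.
SE = √(0.1366 × 0.00144304) = 0.0140.
z = (0.8385 − 0.8339)/0.0140 = 0.0046/0.0140 = 0.33.
p-value = P(Z > 0.327) ≈ 0.3719. With α = 0.05, fail to reject H₀.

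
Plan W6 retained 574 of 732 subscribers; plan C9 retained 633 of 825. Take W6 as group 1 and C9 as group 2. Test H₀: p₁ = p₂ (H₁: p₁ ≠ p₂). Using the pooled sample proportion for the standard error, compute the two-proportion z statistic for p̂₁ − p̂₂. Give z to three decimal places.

p̂₁ = 574/732 = 0.78415, p̂₂ = 633/825 = 0.76727.
Pooled p̂ = (574+633)/(732+825) = 1207/1557 = 0.77521.
SE = √(p̂(1−p̂)(1/n₁+1/n₂)) = √(0.77521·0.22479·0.00257824) = √(0.000449285) = 0.02120.
z = (0.78415 − 0.76727)/0.02120 = 0.01688/0.02120 = 0.796.

z = 0.796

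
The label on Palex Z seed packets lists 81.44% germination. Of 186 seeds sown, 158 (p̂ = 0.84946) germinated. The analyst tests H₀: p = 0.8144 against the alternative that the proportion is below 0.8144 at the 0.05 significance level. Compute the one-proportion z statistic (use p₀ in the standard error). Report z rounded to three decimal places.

z = 1.230

p̂ = 158/186 = 0.84946.
SE = √(p₀(1−p₀)/n) = √(0.15115/186) = 0.02851.
z = (0.84946 − 0.8144)/0.02851 = 0.03506/0.02851 = 1.230.
p-value = P(Z < 1.230) ≈ 0.8906, so at α = 0.05 we fail to reject H₀.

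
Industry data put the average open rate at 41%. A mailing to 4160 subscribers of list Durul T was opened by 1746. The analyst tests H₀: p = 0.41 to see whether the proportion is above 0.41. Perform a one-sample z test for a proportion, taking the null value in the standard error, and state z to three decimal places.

z = 1.274

p̂ = 1746/4160 = 0.419712.
SE = √(p₀(1−p₀)/n) = √(0.2419/4160) = 0.007626.
z = (0.419712 − 0.41)/0.007626 = 0.009712/0.007626 = 1.274.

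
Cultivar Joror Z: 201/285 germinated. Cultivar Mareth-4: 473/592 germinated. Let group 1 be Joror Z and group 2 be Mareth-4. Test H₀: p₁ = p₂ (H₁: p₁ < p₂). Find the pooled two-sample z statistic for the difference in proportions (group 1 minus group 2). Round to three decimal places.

z = -3.082

p̂₁ = 201/285 = 0.70526, p̂₂ = 473/592 = 0.79899.
Pooled p̂ = (201+473)/(285+592) = 674/877 = 0.76853.
SE = √(0.177892 × 0.00519796) = 0.03041.
z = (0.70526 − 0.79899)/0.03041 = -0.09373/0.03041 = -3.082.
p-value = P(Z < -3.082) ≈ 0.0010.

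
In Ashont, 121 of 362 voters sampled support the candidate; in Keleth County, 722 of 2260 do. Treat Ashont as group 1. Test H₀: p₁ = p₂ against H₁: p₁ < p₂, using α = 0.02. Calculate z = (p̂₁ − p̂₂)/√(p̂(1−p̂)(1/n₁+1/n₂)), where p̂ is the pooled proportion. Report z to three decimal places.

p̂₁ = 121/362 ≈ 0.33425, p̂₂ = 722/2260 ≈ 0.31947.
Pooled p̂ = (121+722)/(362+2260) = 843/2622 = 0.32151.
SE = √(p̂(1−p̂)(1/n₁+1/n₂)) = √(0.32151·0.67849·0.00320491) = √(0.000699123) = 0.02644.
z = (0.33425 − 0.31947)/0.02644 = 0.01478/0.02644 = 0.559.
p-value = P(Z < 0.559) ≈ 0.7120; since p > α = 0.02, fail to reject H₀.

z = 0.559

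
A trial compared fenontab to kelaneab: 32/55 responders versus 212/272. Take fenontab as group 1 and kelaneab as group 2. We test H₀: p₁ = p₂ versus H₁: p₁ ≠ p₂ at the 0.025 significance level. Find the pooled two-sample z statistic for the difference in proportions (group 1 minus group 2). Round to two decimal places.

p̂₁ = 32/55 = 0.5818, p̂₂ = 212/272 = 0.7794.
Pooled p̂ = (32+212)/(55+272) = 244/327 = 0.7462.
SE = √(p̂(1−p̂)(1/n₁+1/n₂)) = √(0.7462·0.2538·0.0218583) = √(0.00413989) = 0.0643.
z = (0.5818 − 0.7794)/0.0643 = -0.1976/0.0643 = -3.07.
p-value = 2·P(Z > 3.071) ≈ 0.0021. With α = 0.025, reject H₀.

z = -3.07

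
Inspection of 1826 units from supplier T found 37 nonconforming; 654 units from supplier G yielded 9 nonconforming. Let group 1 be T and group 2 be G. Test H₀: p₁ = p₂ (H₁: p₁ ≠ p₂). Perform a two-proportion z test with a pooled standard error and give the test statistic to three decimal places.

p̂₁ = 37/1826 ≈ 0.02026, p̂₂ = 9/654 ≈ 0.01376.
Pooled p̂ = (37+9)/(1826+654) = 46/2480 = 0.01855.
SE = √(0.0182043 × 0.0020767) = 0.00615.
z = (0.02026 − 0.01376)/0.00615 = 0.00650/0.00615 = 1.057.

z = 1.057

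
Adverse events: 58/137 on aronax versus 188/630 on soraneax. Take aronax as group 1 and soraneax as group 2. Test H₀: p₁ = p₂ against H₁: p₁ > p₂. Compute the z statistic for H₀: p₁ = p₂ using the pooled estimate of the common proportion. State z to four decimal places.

z = 2.8396

p̂₁ = 58/137 ≈ 0.423358, p̂₂ = 188/630 ≈ 0.298413.
Pooled p̂ = (58+188)/(137+630) = 246/767 = 0.320730.
SE = √(0.217862 × 0.00888657) = 0.044001.
z = (0.423358 − 0.298413)/0.044001 = 0.124945/0.044001 = 2.8396.
p-value = P(Z > 2.840) ≈ 0.0023.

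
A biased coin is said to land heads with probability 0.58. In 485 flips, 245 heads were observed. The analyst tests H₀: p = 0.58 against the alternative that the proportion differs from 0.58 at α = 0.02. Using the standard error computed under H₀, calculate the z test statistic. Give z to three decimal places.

p̂ = 245/485 ≈ 0.50515.
Under H₀, SE = √(0.58·0.42/485) = √(0.000502268) = 0.02241.
z = (0.50515 − 0.58)/0.02241 = -0.07485/0.02241 = -3.340.
p-value = 2·P(Z > 3.340) ≈ 0.0008, so at α = 0.02 we reject H₀.

z = -3.340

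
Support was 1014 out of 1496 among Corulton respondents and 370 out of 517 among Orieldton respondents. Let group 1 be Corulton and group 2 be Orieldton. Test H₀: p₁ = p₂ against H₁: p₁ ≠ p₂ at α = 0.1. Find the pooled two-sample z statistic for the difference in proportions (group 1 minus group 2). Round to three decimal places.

z = -1.601

p̂₁ = 1014/1496 = 0.67781, p̂₂ = 370/517 = 0.71567.
Pooled p̂ = (1014+370)/(1496+517) = 1384/2013 = 0.68753.
SE = √(p̂(1−p̂)(1/n₁+1/n₂)) = √(0.68753·0.31247·0.00260269) = √(0.00055914) = 0.02365.
z = (0.67781 − 0.71567)/0.02365 = -0.03786/0.02365 = -1.601.
Two-sided p-value ≈ 2·Φ(−1.601) = 0.1094, so at α = 0.1 we fail to reject H₀.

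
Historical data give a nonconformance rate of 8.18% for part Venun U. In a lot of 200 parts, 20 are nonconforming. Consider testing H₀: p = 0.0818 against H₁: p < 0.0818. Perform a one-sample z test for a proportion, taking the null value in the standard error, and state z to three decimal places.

p̂ = 20/200 ≈ 0.10000.
Under H₀, SE = √(0.0818·0.9182/200) = √(0.000375544) = 0.01938.
z = (0.10000 − 0.0818)/0.01938 = 0.01820/0.01938 = 0.939.

z = 0.939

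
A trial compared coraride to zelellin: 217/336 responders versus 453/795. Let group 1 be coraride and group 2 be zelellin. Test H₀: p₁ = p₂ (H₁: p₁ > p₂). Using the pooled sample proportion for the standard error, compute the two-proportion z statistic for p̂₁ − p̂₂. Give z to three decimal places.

p̂₁ = 217/336 = 0.64583, p̂₂ = 453/795 = 0.56981.
Pooled p̂ = (217+453)/(336+795) = 670/1131 = 0.59240.
SE = √(0.241463 × 0.00423405) = 0.03197.
z = (0.64583 − 0.56981)/0.03197 = 0.07602/0.03197 = 2.378.
p-value = P(Z > 2.378) ≈ 0.0087.

z = 2.378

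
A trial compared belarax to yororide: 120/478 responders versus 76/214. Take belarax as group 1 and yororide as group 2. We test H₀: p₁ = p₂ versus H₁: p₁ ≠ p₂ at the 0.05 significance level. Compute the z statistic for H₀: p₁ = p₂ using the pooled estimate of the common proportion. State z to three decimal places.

z = -2.809

p̂₁ = 120/478 = 0.25105, p̂₂ = 76/214 = 0.35514.
Pooled p̂ = (120+76)/(478+214) = 196/692 = 0.28324.
SE = √(0.203014 × 0.00676495) = 0.03706.
z = (0.25105 − 0.35514)/0.03706 = -0.10409/0.03706 = -2.809.
p-value = 2·P(Z > 2.809) ≈ 0.0050. With α = 0.05, reject H₀.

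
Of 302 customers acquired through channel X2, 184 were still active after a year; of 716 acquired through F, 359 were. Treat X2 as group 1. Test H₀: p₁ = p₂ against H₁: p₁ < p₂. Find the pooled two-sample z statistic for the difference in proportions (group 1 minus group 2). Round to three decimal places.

p̂₁ = 184/302 ≈ 0.60927, p̂₂ = 359/716 ≈ 0.50140.
Pooled p̂ = (184+359)/(302+716) = 543/1018 = 0.53340.
SE = √(0.248885 × 0.00470791) = 0.03423.
z = (0.60927 − 0.50140)/0.03423 = 0.10787/0.03423 = 3.151.
p-value = P(Z < 3.151) ≈ 0.9992.

z = 3.151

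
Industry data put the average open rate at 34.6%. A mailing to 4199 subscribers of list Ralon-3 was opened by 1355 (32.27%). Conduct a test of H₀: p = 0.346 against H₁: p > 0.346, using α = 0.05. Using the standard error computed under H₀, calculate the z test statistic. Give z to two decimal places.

p̂ = 1355/4199 ≈ 0.32270.
Standard error under H₀: √(0.346×0.654/4199) = 0.00734.
z = (0.32270 − 0.346)/0.00734 = -0.02330/0.00734 = -3.17.
p-value = P(Z > -3.175) ≈ 0.9992. With α = 0.05, fail to reject H₀.

z = -3.17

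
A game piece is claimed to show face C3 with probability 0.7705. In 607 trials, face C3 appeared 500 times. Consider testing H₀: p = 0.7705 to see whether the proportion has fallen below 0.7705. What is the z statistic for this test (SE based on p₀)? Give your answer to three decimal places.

p̂ = 500/607 ≈ 0.82372.
Under H₀, SE = √(0.7705·0.2295/607) = √(0.000291318) = 0.01707.
z = (0.82372 − 0.7705)/0.01707 = 0.05322/0.01707 = 3.118.

z = 3.118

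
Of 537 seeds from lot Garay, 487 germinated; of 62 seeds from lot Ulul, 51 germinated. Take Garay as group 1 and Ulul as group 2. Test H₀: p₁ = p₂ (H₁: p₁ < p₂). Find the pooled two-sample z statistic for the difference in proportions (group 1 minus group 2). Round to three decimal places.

p̂₁ = 487/537 ≈ 0.90689, p̂₂ = 51/62 ≈ 0.82258.
Pooled p̂ = (487+51)/(537+62) = 538/599 = 0.89816.
SE = √(p̂(1−p̂)(1/n₁+1/n₂)) = √(0.89816·0.10184·0.0179912) = √(0.00164558) = 0.04057.
z = (0.90689 − 0.82258)/0.04057 = 0.08431/0.04057 = 2.078.

z = 2.078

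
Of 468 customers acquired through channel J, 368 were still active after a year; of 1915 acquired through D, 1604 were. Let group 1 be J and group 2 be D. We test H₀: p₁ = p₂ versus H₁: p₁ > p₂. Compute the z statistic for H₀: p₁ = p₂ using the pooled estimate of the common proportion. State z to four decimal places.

p̂₁ = 368/468 ≈ 0.7863248, p̂₂ = 1604/1915 ≈ 0.8375979.
Pooled p̂ = (368+1604)/(468+1915) = 1972/2383 = 0.8275283.
SE = √(p̂(1−p̂)(1/n₁+1/n₂)) = √(0.8275283·0.1724717·0.00265895) = √(0.000379498) = 0.0194807.
z = (0.7863248 − 0.8375979)/0.0194807 = -0.0512731/0.0194807 = -2.6320.

z = -2.6320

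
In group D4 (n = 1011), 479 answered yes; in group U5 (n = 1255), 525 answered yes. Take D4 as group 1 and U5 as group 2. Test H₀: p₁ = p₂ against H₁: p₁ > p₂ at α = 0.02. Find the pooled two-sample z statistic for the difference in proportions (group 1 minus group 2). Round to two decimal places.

p̂₁ = 479/1011 = 0.4738, p̂₂ = 525/1255 = 0.4183.
Pooled p̂ = (479+525)/(1011+1255) = 1004/2266 = 0.4431.
SE = √(0.246759 × 0.00178593) = 0.0210.
z = (0.4738 − 0.4183)/0.0210 = 0.0555/0.0210 = 2.64.
p-value = P(Z > 2.642) ≈ 0.0041; since p < α = 0.02, reject H₀.

z = 2.64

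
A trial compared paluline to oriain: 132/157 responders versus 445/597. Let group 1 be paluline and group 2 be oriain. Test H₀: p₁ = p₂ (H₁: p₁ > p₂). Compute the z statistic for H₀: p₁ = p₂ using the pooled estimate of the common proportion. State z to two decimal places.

p̂₁ = 132/157 = 0.8408, p̂₂ = 445/597 = 0.7454.
Pooled p̂ = (132+445)/(157+597) = 577/754 = 0.7653.
SE = √(0.179641 × 0.00804447) = 0.0380.
z = (0.8408 − 0.7454)/0.0380 = 0.0954/0.0380 = 2.51.
p-value = P(Z > 2.509) ≈ 0.0061.

z = 2.51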